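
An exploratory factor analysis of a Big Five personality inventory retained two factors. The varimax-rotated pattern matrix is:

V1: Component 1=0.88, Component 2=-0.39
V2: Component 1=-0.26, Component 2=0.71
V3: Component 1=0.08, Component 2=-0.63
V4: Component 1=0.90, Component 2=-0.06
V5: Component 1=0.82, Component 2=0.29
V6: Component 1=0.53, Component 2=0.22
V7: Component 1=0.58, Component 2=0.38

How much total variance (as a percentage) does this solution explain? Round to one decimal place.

61.2%

SS loadings by factor: 2.9481, 1.3336; total = 4.2817.
Total variance with 7 standardized items is 7, so the solution explains 4.2817/7 = 0.6117 = 61.17%.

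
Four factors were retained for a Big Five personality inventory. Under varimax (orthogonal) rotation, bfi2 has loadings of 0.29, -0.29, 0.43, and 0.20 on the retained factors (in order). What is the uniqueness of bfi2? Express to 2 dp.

h² = 0.29² + (-0.29)² + 0.43² + 0.20² = 0.0841 + 0.0841 + 0.1849 + 0.0400 = 0.3931
Uniqueness u² = 1 − h² = 1 − 0.3931 = 0.6069

0.61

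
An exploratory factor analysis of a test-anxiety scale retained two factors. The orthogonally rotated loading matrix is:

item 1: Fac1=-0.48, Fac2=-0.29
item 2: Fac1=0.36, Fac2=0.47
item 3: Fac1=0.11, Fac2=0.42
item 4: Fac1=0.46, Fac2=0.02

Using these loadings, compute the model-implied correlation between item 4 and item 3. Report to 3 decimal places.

r̂ = Σ λ_i·λ_j across factors = (0.46)(0.11) + (0.02)(0.42)
  = +0.0506 +0.0084 = 0.0590

0.059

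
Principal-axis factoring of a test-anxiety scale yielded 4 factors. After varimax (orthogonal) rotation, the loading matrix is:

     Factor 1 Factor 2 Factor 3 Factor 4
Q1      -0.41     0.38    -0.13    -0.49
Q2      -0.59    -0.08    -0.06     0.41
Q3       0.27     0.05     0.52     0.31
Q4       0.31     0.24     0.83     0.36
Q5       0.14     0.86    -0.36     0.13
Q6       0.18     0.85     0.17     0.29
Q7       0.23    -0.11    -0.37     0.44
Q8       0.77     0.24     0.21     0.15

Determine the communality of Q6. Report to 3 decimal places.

0.868

h² = 0.18² + 0.85² + 0.17² + 0.29² = 0.0324 + 0.7225 + 0.0289 + 0.0841 = 0.8679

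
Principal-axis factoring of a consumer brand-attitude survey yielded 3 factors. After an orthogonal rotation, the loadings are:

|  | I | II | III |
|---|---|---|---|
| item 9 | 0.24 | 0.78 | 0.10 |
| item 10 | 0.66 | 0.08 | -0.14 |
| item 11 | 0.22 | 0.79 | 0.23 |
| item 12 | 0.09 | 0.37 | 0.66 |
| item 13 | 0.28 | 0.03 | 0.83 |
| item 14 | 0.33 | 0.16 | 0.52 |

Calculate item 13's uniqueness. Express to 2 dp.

0.23

h² = 0.28² + 0.03² + 0.83² = 0.0784 + 0.0009 + 0.6889 = 0.7682
Uniqueness u² = 1 − h² = 1 − 0.7682 = 0.2318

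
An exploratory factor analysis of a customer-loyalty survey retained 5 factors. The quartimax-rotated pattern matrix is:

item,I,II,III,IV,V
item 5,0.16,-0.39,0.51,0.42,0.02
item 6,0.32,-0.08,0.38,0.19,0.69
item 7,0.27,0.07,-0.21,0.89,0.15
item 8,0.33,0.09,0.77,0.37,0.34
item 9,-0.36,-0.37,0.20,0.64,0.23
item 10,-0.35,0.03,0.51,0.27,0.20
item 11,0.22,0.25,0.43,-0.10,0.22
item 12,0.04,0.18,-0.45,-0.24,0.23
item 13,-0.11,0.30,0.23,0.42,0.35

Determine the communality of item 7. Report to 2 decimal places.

h² = 0.27² + 0.07² + (-0.21)² + 0.89² + 0.15² = 0.0729 + 0.0049 + 0.0441 + 0.7921 + 0.0225 = 0.9365

0.94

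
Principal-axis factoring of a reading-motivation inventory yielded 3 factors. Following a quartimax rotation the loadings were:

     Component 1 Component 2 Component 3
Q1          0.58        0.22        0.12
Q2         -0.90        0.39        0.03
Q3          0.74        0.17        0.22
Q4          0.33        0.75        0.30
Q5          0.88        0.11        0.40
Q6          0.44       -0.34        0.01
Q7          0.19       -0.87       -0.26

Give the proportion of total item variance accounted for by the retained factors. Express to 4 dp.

SS loadings by factor: 2.8070, 1.6765, 0.3814; total = 4.8649.
Total variance with 7 standardized items is 7, so the solution explains 4.8649/7 = 0.6950.

0.6950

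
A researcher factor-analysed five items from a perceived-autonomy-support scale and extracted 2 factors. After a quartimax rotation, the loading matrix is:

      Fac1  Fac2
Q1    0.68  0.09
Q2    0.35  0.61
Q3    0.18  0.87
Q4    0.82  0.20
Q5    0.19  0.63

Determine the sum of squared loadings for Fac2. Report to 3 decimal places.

1.574

SS loadings for Fac2 = 0.09² + 0.61² + 0.87² + 0.20² + 0.63² = 0.0081 + 0.3721 + 0.7569 + 0.0400 + 0.3969 = 1.5740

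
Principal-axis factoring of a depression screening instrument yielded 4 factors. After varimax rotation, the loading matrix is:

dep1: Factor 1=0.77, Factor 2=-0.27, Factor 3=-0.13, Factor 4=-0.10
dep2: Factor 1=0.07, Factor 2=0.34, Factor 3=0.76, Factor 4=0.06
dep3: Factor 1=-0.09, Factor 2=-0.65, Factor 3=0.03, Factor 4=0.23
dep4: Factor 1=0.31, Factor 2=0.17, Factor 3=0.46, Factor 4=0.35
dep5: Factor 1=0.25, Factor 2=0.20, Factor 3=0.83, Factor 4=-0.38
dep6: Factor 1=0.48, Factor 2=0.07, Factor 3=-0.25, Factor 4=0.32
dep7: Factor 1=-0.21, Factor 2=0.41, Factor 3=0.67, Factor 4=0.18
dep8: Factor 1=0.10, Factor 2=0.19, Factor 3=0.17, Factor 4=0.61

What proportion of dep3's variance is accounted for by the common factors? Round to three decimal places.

0.484

h² = (-0.09)² + (-0.65)² + 0.03² + 0.23² = 0.0081 + 0.4225 + 0.0009 + 0.0529 = 0.4844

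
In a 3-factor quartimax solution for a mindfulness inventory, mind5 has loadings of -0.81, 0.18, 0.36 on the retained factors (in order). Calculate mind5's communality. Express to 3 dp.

0.818

h² = (-0.81)² + 0.18² + 0.36² = 0.6561 + 0.0324 + 0.1296 = 0.8181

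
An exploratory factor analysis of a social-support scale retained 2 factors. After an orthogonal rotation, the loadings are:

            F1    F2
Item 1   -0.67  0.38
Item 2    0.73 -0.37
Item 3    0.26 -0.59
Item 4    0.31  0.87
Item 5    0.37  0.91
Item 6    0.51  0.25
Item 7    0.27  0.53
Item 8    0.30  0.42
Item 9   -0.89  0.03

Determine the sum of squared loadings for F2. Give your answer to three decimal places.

SS loadings for F2 = 0.38² + (-0.37)² + (-0.59)² + 0.87² + 0.91² + 0.25² + 0.53² + 0.42² + 0.03² = 0.1444 + 0.1369 + 0.3481 + 0.7569 + 0.8281 + 0.0625 + 0.2809 + 0.1764 + 0.0009 = 2.7351

2.735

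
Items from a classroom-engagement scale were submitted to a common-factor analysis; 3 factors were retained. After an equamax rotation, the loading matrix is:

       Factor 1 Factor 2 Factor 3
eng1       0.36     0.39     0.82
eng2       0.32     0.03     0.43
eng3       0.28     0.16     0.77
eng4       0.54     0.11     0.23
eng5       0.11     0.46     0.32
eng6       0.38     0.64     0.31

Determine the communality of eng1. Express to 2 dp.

h² = 0.36² + 0.39² + 0.82² = 0.1296 + 0.1521 + 0.6724 = 0.9541

0.95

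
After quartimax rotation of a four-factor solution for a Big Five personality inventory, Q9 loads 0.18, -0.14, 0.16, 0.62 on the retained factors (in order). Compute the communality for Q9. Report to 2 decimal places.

h² = 0.18² + (-0.14)² + 0.16² + 0.62² = 0.0324 + 0.0196 + 0.0256 + 0.3844 = 0.4620

0.46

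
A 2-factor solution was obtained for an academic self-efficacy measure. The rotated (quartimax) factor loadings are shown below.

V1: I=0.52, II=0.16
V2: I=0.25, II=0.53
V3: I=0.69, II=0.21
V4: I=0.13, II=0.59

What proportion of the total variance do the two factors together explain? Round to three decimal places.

Communalities: 0.2960, 0.3434, 0.5202, 0.3650; Σh² = 1.5246.
Total variance with 4 standardized items is 4, so the solution explains 1.5246/4 = 0.3811.

0.381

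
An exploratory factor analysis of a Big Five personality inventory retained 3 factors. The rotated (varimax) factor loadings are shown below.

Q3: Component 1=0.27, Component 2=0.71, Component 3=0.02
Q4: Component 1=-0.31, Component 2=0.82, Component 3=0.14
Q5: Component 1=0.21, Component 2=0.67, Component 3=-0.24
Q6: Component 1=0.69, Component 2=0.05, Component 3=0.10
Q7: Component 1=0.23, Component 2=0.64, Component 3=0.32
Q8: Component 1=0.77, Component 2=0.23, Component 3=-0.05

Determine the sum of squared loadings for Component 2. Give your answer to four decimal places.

SS loadings for Component 2 = 0.71² + 0.82² + 0.67² + 0.05² + 0.64² + 0.23² = 0.5041 + 0.6724 + 0.4489 + 0.0025 + 0.4096 + 0.0529 = 2.0904

2.0904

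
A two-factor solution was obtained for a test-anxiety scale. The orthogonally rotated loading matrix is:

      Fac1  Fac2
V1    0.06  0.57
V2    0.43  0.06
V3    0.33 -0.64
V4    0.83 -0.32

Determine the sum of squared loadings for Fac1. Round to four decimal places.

SS loadings for Fac1 = 0.06² + 0.43² + 0.33² + 0.83² = 0.0036 + 0.1849 + 0.1089 + 0.6889 = 0.9863

0.9863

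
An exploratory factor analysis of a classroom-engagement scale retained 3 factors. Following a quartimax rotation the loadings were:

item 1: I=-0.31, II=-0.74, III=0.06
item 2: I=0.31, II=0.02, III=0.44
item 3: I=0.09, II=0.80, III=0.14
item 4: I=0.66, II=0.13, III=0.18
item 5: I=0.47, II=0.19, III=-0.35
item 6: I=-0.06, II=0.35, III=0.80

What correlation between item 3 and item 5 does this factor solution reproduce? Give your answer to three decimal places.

0.145

r̂ = Σ λ_i·λ_j across factors = (0.09)(0.47) + (0.80)(0.19) + (0.14)(-0.35)
  = +0.0423 +0.1520 -0.0490 = 0.1453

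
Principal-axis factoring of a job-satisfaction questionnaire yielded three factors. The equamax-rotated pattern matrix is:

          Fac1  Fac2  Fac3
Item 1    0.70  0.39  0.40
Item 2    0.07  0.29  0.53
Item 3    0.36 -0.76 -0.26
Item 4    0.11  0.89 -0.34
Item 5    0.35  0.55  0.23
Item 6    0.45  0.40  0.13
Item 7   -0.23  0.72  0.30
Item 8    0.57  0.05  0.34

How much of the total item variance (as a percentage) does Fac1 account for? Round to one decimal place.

16.7%

SS loadings for Fac1 = 0.70² + 0.07² + 0.36² + 0.11² + 0.35² + 0.45² + (-0.23)² + 0.57² = 1.3394
With 8 standardized items, total variance = 8. Proportion = 1.3394/8 = 0.1674 → 16.74%.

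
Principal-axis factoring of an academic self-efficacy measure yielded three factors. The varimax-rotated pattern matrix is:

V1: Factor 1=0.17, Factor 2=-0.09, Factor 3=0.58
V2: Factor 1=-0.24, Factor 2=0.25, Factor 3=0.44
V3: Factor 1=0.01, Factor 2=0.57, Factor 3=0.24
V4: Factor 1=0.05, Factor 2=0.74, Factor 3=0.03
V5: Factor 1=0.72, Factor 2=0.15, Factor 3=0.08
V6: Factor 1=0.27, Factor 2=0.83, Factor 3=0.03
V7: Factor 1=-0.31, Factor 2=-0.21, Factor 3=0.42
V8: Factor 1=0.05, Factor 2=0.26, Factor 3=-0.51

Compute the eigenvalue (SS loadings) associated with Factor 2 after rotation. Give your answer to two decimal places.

SS loadings for Factor 2 = (-0.09)² + 0.25² + 0.57² + 0.74² + 0.15² + 0.83² + (-0.21)² + 0.26² = 0.0081 + 0.0625 + 0.3249 + 0.5476 + 0.0225 + 0.6889 + 0.0441 + 0.0676 = 1.7662

1.77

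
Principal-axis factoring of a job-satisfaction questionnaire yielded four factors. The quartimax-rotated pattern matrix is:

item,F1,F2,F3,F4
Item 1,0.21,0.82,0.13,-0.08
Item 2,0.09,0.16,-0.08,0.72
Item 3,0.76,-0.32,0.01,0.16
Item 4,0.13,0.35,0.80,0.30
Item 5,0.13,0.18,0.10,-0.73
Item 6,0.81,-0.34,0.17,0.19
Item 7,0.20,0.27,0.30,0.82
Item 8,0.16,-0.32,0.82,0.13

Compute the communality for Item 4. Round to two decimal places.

h² = 0.13² + 0.35² + 0.80² + 0.30² = 0.0169 + 0.1225 + 0.6400 + 0.0900 = 0.8694

0.87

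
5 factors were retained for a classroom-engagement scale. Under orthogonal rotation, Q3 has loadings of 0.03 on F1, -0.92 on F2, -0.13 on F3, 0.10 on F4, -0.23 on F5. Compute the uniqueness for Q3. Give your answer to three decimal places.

0.073

h² = 0.03² + (-0.92)² + (-0.13)² + 0.10² + (-0.23)² = 0.0009 + 0.8464 + 0.0169 + 0.0100 + 0.0529 = 0.9271
Uniqueness u² = 1 − h² = 1 − 0.9271 = 0.0729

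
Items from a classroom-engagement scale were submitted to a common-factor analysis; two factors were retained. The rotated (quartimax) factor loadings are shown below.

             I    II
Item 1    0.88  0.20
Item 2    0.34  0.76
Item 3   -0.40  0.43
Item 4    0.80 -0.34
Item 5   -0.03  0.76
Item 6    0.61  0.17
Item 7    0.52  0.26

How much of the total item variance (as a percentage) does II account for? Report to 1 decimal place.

22.7%

SS loadings for II = 0.20² + 0.76² + 0.43² + (-0.34)² + 0.76² + 0.17² + 0.26² = 1.5922
With 7 standardized items, total variance = 7. Proportion = 1.5922/7 = 0.2275 → 22.75%.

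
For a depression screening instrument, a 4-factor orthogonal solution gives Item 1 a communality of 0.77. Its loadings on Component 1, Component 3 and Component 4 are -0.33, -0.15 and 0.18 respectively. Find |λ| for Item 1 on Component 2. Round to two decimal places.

Under orthogonal rotation h² = Σλ², so λ_Component 2² = h² − (0.1638) = 0.77 − 0.1638 = 0.6062.
|λ| = √0.6062 = 0.7786.

0.78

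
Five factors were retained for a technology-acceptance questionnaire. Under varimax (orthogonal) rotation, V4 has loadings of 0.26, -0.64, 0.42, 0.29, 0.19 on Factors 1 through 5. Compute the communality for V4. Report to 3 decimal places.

0.774

h² = 0.26² + (-0.64)² + 0.42² + 0.29² + 0.19² = 0.0676 + 0.4096 + 0.1764 + 0.0841 + 0.0361 = 0.7738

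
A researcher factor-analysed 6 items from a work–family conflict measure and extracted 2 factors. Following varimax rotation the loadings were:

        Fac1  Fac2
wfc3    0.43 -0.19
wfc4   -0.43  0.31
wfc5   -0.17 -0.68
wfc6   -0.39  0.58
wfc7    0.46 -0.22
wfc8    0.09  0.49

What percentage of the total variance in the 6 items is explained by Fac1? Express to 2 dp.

12.84%

SS loadings for Fac1 = 0.43² + (-0.43)² + (-0.17)² + (-0.39)² + 0.46² + 0.09² = 0.7705
With 6 standardized items, total variance = 6. Proportion = 0.7705/6 = 0.1284 → 12.84%.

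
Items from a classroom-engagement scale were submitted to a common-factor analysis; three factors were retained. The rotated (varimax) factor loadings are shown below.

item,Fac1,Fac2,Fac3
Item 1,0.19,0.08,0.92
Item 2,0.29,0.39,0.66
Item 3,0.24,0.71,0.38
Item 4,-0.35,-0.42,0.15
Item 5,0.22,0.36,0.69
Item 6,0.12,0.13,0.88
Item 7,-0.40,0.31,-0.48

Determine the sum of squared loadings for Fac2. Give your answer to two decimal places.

SS loadings for Fac2 = 0.08² + 0.39² + 0.71² + (-0.42)² + 0.36² + 0.13² + 0.31² = 0.0064 + 0.1521 + 0.5041 + 0.1764 + 0.1296 + 0.0169 + 0.0961 = 1.0816

1.08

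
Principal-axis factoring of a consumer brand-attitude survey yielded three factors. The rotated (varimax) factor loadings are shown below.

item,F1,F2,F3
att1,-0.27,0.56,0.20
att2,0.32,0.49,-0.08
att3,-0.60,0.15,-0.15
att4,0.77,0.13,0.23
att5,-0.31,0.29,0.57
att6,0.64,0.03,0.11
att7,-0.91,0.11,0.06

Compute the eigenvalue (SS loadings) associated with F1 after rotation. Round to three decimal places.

SS loadings for F1 = (-0.27)² + 0.32² + (-0.60)² + 0.77² + (-0.31)² + 0.64² + (-0.91)² = 0.0729 + 0.1024 + 0.3600 + 0.5929 + 0.0961 + 0.4096 + 0.8281 = 2.4620

2.462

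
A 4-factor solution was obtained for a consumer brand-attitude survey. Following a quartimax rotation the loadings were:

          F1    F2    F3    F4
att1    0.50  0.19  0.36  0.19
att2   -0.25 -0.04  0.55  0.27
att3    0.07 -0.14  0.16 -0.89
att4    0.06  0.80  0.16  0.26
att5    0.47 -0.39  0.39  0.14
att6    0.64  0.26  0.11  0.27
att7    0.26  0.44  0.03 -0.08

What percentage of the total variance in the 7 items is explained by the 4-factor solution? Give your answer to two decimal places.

54.94%

Communalities: 0.4518, 0.4395, 0.8422, 0.7368, 0.5447, 0.5622, 0.2685; Σh² = 3.8457.
Total variance with 7 standardized items is 7, so the solution explains 3.8457/7 = 0.5494 = 54.94%.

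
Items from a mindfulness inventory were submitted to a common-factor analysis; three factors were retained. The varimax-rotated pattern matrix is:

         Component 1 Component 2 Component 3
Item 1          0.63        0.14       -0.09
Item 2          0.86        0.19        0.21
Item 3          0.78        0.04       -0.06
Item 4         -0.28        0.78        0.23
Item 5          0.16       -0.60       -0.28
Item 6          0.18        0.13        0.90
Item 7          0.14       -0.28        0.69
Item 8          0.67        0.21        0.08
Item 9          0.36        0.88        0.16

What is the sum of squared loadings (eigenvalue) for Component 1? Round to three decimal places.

2.479

SS loadings for Component 1 = 0.63² + 0.86² + 0.78² + (-0.28)² + 0.16² + 0.18² + 0.14² + 0.67² + 0.36² = 0.3969 + 0.7396 + 0.6084 + 0.0784 + 0.0256 + 0.0324 + 0.0196 + 0.4489 + 0.1296 = 2.4794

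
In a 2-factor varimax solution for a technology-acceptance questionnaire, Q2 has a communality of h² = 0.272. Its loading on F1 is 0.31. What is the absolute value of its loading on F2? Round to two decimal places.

0.42

Under orthogonal rotation h² = Σλ², so λ_F2² = h² − (0.0961) = 0.272 − 0.0961 = 0.1759.
|λ| = √0.1759 = 0.4194.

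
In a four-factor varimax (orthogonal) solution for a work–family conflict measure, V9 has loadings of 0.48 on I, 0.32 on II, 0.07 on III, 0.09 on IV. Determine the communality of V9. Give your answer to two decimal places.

0.35

h² = 0.48² + 0.32² + 0.07² + 0.09² = 0.2304 + 0.1024 + 0.0049 + 0.0081 = 0.3458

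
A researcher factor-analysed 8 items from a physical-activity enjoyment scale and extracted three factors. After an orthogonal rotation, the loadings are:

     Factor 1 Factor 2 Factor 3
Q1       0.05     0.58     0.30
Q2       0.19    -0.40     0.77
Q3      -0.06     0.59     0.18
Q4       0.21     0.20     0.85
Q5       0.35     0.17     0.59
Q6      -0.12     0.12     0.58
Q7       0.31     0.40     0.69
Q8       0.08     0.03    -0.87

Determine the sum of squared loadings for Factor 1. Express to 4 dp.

SS loadings for Factor 1 = 0.05² + 0.19² + (-0.06)² + 0.21² + 0.35² + (-0.12)² + 0.31² + 0.08² = 0.0025 + 0.0361 + 0.0036 + 0.0441 + 0.1225 + 0.0144 + 0.0961 + 0.0064 = 0.3257

0.3257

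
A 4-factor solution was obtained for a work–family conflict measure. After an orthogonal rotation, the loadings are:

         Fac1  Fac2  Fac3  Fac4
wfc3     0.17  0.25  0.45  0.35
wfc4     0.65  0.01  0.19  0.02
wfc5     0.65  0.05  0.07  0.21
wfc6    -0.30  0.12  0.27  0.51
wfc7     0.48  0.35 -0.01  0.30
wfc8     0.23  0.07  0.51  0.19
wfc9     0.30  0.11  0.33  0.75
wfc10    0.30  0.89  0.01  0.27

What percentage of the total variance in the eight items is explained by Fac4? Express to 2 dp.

14.86%

SS loadings for Fac4 = 0.35² + 0.02² + 0.21² + 0.51² + 0.30² + 0.19² + 0.75² + 0.27² = 1.1886
With 8 standardized items, total variance = 8. Proportion = 1.1886/8 = 0.1486 → 14.86%.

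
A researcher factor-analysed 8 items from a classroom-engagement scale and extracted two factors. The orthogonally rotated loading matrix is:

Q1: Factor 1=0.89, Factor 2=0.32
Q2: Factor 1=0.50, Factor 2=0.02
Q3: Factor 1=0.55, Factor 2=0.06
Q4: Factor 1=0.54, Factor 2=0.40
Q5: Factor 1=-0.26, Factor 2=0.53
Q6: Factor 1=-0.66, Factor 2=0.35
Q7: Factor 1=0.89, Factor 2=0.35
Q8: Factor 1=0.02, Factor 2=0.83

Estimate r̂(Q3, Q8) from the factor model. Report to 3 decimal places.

r̂ = Σ λ_i·λ_j across factors = (0.55)(0.02) + (0.06)(0.83)
  = +0.0110 +0.0498 = 0.0608

0.061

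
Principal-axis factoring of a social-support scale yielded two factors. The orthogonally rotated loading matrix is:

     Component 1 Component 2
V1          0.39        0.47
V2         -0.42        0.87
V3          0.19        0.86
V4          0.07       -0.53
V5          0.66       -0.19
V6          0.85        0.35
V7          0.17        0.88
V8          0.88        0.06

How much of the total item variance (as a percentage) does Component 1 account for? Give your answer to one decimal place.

SS loadings for Component 1 = 0.39² + (-0.42)² + 0.19² + 0.07² + 0.66² + 0.85² + 0.17² + 0.88² = 2.3309
With 8 standardized items, total variance = 8. Proportion = 2.3309/8 = 0.2914 → 29.14%.

29.1%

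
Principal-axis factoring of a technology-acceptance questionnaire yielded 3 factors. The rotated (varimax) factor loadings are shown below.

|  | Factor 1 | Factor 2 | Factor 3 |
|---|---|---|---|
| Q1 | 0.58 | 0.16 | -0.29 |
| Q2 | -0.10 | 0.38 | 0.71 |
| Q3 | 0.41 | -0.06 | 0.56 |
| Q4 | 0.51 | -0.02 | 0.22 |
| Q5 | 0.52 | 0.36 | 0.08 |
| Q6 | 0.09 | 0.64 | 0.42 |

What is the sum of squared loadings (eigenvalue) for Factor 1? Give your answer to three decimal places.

SS loadings for Factor 1 = 0.58² + (-0.10)² + 0.41² + 0.51² + 0.52² + 0.09² = 0.3364 + 0.0100 + 0.1681 + 0.2601 + 0.2704 + 0.0081 = 1.0531

1.053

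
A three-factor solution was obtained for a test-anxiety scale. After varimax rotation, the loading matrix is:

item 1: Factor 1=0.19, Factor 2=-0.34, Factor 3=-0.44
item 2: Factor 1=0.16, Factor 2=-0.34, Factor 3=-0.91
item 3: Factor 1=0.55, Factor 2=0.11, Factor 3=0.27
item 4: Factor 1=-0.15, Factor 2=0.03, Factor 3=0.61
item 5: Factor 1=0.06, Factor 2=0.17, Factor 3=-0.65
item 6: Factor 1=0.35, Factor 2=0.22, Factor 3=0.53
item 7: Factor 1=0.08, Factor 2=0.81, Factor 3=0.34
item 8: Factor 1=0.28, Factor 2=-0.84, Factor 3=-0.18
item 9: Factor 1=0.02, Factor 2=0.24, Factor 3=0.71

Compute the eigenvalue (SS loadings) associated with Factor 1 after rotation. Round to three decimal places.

SS loadings for Factor 1 = 0.19² + 0.16² + 0.55² + (-0.15)² + 0.06² + 0.35² + 0.08² + 0.28² + 0.02² = 0.0361 + 0.0256 + 0.3025 + 0.0225 + 0.0036 + 0.1225 + 0.0064 + 0.0784 + 0.0004 = 0.5980

0.598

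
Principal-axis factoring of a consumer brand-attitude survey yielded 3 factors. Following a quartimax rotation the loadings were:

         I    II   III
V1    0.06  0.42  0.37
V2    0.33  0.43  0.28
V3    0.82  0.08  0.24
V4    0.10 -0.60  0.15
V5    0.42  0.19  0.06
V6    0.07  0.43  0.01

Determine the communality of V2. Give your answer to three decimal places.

0.372

h² = 0.33² + 0.43² + 0.28² = 0.1089 + 0.1849 + 0.0784 = 0.3722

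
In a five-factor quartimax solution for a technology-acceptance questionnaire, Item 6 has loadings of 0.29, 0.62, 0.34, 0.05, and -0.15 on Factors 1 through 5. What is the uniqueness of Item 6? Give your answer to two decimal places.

0.39

h² = 0.29² + 0.62² + 0.34² + 0.05² + (-0.15)² = 0.0841 + 0.3844 + 0.1156 + 0.0025 + 0.0225 = 0.6091
Uniqueness u² = 1 − h² = 1 − 0.6091 = 0.3909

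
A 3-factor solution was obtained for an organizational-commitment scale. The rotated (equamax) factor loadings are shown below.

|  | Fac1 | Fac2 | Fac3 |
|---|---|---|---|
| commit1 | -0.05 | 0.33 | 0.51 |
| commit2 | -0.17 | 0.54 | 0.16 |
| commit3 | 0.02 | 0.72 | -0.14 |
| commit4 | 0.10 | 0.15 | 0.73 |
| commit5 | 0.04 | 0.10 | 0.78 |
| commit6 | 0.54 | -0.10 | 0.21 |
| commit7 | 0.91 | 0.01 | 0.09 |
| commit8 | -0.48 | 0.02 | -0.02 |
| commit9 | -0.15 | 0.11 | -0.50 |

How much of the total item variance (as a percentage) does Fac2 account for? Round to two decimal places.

10.82%

SS loadings for Fac2 = 0.33² + 0.54² + 0.72² + 0.15² + 0.10² + (-0.10)² + 0.01² + 0.02² + 0.11² = 0.9740
With 9 standardized items, total variance = 9. Proportion = 0.9740/9 = 0.1082 → 10.82%.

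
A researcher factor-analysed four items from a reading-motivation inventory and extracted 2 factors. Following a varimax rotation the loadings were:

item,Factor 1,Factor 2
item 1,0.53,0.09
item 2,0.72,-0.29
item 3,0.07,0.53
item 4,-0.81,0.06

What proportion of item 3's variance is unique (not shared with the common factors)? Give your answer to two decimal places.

0.71

h² = 0.07² + 0.53² = 0.0049 + 0.2809 = 0.2858
Uniqueness u² = 1 − h² = 1 − 0.2858 = 0.7142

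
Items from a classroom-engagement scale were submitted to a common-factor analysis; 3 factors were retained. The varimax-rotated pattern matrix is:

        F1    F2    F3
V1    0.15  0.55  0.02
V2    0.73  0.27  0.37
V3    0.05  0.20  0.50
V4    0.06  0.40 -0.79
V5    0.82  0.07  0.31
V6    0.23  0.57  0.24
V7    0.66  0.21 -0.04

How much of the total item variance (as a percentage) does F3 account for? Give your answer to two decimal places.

16.67%

SS loadings for F3 = 0.02² + 0.37² + 0.50² + (-0.79)² + 0.31² + 0.24² + (-0.04)² = 1.1667
With 7 standardized items, total variance = 7. Proportion = 1.1667/7 = 0.1667 → 16.67%.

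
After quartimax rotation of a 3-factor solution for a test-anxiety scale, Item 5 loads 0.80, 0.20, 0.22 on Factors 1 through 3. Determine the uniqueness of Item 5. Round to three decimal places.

0.272

h² = 0.80² + 0.20² + 0.22² = 0.6400 + 0.0400 + 0.0484 = 0.7284
Uniqueness u² = 1 − h² = 1 − 0.7284 = 0.2716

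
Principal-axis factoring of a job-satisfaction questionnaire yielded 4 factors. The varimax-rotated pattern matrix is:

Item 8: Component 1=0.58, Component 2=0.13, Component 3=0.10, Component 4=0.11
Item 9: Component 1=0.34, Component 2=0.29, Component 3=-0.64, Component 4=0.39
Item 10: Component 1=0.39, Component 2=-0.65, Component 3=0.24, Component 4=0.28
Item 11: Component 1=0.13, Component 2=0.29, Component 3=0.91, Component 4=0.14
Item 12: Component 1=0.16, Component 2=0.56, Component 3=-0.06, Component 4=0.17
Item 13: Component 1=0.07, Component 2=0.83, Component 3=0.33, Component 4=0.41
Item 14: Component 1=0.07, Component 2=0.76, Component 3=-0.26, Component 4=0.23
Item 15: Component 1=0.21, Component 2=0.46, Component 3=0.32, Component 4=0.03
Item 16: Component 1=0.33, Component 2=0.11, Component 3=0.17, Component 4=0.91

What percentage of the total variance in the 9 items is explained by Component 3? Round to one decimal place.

18.0%

SS loadings for Component 3 = 0.10² + (-0.64)² + 0.24² + 0.91² + (-0.06)² + 0.33² + (-0.26)² + 0.32² + 0.17² = 1.6167
With 9 standardized items, total variance = 9. Proportion = 1.6167/9 = 0.1796 → 17.96%.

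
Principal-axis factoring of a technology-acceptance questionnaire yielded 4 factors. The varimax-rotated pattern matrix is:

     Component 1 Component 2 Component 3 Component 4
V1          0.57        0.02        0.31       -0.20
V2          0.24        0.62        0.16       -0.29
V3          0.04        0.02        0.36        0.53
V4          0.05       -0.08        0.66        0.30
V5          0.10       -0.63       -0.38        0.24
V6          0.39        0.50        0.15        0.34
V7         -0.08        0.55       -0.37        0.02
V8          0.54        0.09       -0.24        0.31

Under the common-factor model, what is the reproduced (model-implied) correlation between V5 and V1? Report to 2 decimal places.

-0.12

r̂ = Σ λ_i·λ_j across factors = (0.10)(0.57) + (-0.63)(0.02) + (-0.38)(0.31) + (0.24)(-0.20)
  = +0.0570 -0.0126 -0.1178 -0.0480 = -0.1214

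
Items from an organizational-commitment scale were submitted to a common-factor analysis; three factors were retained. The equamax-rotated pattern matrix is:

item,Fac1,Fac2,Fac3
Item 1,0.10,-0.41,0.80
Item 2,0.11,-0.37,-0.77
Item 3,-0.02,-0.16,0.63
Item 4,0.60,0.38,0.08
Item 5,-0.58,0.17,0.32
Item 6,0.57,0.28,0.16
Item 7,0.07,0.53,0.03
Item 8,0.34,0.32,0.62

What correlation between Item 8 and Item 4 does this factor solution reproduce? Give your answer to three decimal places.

0.375

r̂ = Σ λ_i·λ_j across factors = (0.34)(0.60) + (0.32)(0.38) + (0.62)(0.08)
  = +0.2040 +0.1216 +0.0496 = 0.3752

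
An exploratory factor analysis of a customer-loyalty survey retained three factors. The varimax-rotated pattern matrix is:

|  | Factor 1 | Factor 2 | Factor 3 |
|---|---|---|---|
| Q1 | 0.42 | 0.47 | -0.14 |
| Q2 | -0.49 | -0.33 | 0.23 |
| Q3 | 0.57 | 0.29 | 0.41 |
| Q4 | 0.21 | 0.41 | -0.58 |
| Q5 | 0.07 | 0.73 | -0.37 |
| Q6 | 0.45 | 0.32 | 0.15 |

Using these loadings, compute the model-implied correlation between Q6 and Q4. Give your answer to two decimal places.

0.14

r̂ = Σ λ_i·λ_j across factors = (0.45)(0.21) + (0.32)(0.41) + (0.15)(-0.58)
  = +0.0945 +0.1312 -0.0870 = 0.1387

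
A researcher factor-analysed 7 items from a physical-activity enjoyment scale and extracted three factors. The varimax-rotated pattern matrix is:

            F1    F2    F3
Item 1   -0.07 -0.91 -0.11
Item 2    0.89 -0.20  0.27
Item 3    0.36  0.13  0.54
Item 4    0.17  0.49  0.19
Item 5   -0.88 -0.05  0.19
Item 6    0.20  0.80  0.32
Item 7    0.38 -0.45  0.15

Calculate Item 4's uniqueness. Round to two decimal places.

0.69

h² = 0.17² + 0.49² + 0.19² = 0.0289 + 0.2401 + 0.0361 = 0.3051
Uniqueness u² = 1 − h² = 1 − 0.3051 = 0.6949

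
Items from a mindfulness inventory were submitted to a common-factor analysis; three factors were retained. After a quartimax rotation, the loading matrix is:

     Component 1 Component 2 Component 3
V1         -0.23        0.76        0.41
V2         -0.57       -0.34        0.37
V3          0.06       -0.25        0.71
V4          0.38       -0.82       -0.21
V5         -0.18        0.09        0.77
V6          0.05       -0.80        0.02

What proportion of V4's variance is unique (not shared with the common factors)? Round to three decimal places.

0.139

h² = 0.38² + (-0.82)² + (-0.21)² = 0.1444 + 0.6724 + 0.0441 = 0.8609
Uniqueness u² = 1 − h² = 1 − 0.8609 = 0.1391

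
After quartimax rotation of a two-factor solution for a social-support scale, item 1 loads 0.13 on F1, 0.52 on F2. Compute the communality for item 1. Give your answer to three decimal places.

h² = 0.13² + 0.52² = 0.0169 + 0.2704 = 0.2873

0.287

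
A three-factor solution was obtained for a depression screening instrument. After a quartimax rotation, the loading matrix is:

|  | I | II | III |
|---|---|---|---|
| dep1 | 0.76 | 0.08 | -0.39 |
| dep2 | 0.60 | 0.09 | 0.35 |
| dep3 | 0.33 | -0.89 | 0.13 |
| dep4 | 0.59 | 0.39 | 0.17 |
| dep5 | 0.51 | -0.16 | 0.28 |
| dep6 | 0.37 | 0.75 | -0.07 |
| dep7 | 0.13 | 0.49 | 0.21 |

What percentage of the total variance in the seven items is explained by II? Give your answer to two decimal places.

SS loadings for II = 0.08² + 0.09² + (-0.89)² + 0.39² + (-0.16)² + 0.75² + 0.49² = 1.7869
With 7 standardized items, total variance = 7. Proportion = 1.7869/7 = 0.2553 → 25.53%.

25.53%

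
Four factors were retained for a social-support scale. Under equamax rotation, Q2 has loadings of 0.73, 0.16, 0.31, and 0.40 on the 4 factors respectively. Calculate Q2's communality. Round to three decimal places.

h² = 0.73² + 0.16² + 0.31² + 0.40² = 0.5329 + 0.0256 + 0.0961 + 0.1600 = 0.8146

0.815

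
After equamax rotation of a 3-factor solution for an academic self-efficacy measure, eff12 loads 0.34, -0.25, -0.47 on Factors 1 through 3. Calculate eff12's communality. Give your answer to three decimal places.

h² = 0.34² + (-0.25)² + (-0.47)² = 0.1156 + 0.0625 + 0.2209 = 0.3990

0.399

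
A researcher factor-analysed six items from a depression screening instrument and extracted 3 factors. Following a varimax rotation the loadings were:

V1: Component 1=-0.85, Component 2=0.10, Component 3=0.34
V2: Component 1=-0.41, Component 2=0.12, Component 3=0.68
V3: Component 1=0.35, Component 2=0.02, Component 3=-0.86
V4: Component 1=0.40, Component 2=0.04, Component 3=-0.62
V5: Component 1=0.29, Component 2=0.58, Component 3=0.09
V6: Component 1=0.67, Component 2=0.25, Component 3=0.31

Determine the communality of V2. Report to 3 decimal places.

h² = (-0.41)² + 0.12² + 0.68² = 0.1681 + 0.0144 + 0.4624 = 0.6449

0.645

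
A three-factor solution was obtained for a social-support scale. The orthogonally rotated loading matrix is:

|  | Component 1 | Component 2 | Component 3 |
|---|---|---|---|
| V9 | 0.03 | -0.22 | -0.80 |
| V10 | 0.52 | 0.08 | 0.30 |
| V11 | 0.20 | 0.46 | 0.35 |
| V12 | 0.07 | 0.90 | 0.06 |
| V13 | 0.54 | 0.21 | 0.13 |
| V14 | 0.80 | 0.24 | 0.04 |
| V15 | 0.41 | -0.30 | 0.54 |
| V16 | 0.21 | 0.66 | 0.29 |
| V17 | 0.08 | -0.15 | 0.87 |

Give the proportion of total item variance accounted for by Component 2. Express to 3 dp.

SS loadings for Component 2 = (-0.22)² + 0.08² + 0.46² + 0.90² + 0.21² + 0.24² + (-0.30)² + 0.66² + (-0.15)² = 1.7262
Proportion of variance = 1.7262 / 9 = 0.1918.

0.192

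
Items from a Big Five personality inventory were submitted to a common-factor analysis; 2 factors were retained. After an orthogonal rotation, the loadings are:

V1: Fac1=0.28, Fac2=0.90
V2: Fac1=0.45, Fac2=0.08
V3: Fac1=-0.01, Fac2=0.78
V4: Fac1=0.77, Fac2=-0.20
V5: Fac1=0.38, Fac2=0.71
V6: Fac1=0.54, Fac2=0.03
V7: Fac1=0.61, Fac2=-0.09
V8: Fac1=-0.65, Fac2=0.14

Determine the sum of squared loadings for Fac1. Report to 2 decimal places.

SS loadings for Fac1 = 0.28² + 0.45² + (-0.01)² + 0.77² + 0.38² + 0.54² + 0.61² + (-0.65)² = 0.0784 + 0.2025 + 0.0001 + 0.5929 + 0.1444 + 0.2916 + 0.3721 + 0.4225 = 2.1045

2.10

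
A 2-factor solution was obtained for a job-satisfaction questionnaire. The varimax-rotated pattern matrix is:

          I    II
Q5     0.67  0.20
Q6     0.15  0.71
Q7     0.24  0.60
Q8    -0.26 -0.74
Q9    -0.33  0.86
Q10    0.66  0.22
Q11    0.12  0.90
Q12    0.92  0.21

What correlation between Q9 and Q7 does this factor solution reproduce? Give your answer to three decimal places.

0.437

r̂ = Σ λ_i·λ_j across factors = (-0.33)(0.24) + (0.86)(0.60)
  = -0.0792 +0.5160 = 0.4368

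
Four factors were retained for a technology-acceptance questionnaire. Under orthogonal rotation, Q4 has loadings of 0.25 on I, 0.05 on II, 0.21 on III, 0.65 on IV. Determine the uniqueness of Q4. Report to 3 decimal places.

h² = 0.25² + 0.05² + 0.21² + 0.65² = 0.0625 + 0.0025 + 0.0441 + 0.4225 = 0.5316
Uniqueness u² = 1 − h² = 1 − 0.5316 = 0.4684

0.468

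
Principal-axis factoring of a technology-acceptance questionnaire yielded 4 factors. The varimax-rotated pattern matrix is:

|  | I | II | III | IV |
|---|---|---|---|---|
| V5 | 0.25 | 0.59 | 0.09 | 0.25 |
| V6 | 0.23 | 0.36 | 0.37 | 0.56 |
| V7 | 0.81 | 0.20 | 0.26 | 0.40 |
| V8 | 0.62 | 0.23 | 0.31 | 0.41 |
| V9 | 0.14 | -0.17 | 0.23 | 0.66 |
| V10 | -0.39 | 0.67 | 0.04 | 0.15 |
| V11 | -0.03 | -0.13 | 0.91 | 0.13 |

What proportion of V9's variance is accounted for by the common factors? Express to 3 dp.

0.537

h² = 0.14² + (-0.17)² + 0.23² + 0.66² = 0.0196 + 0.0289 + 0.0529 + 0.4356 = 0.5370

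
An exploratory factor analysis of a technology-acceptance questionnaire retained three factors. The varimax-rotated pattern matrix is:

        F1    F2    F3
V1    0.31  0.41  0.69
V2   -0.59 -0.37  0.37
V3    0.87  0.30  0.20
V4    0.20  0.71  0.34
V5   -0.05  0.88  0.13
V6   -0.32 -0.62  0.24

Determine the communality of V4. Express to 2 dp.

0.66

h² = 0.20² + 0.71² + 0.34² = 0.0400 + 0.5041 + 0.1156 = 0.6597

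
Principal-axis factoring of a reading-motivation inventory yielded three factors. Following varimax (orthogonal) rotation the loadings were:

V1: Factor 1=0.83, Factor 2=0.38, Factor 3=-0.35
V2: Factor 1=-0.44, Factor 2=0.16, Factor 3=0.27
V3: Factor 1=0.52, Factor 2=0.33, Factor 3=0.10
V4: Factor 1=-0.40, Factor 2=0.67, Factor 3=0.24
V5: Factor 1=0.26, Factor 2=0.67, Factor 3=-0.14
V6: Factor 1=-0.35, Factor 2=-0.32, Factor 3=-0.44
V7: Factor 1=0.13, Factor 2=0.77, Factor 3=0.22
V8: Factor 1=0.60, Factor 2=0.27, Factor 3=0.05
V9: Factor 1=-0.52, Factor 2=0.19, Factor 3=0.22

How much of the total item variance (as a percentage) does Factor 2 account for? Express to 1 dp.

SS loadings for Factor 2 = 0.38² + 0.16² + 0.33² + 0.67² + 0.67² + (-0.32)² + 0.77² + 0.27² + 0.19² = 1.9810
With 9 standardized items, total variance = 9. Proportion = 1.9810/9 = 0.2201 → 22.01%.

22.0%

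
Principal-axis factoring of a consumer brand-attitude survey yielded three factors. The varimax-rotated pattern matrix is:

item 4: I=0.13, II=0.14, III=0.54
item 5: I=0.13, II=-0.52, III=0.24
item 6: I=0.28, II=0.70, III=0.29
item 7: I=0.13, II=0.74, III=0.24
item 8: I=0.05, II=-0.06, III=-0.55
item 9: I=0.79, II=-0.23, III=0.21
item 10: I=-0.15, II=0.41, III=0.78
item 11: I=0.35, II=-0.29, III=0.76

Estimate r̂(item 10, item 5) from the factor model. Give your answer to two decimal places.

r̂ = Σ λ_i·λ_j across factors = (-0.15)(0.13) + (0.41)(-0.52) + (0.78)(0.24)
  = -0.0195 -0.2132 +0.1872 = -0.0455

-0.05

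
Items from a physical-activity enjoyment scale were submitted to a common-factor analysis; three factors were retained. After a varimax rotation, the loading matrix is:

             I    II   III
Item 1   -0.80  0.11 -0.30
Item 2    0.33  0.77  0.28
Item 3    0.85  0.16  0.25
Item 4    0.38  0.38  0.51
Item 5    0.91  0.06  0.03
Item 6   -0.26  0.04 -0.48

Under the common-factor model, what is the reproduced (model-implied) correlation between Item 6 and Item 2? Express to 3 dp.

r̂ = Σ λ_i·λ_j across factors = (-0.26)(0.33) + (0.04)(0.77) + (-0.48)(0.28)
  = -0.0858 +0.0308 -0.1344 = -0.1894

-0.189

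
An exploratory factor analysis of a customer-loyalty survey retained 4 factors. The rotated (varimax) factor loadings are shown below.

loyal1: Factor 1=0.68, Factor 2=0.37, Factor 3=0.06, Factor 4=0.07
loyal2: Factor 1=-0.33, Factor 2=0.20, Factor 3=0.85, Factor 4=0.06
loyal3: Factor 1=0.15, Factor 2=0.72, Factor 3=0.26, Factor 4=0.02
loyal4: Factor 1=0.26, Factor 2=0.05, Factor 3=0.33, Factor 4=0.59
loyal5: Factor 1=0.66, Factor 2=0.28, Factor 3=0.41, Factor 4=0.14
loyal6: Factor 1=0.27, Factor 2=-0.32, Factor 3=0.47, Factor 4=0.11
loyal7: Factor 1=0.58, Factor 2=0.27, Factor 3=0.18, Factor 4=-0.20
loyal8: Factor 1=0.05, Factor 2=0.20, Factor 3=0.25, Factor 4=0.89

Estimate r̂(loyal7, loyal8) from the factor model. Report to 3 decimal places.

-0.050

r̂ = Σ λ_i·λ_j across factors = (0.58)(0.05) + (0.27)(0.20) + (0.18)(0.25) + (-0.20)(0.89)
  = +0.0290 +0.0540 +0.0450 -0.1780 = -0.0500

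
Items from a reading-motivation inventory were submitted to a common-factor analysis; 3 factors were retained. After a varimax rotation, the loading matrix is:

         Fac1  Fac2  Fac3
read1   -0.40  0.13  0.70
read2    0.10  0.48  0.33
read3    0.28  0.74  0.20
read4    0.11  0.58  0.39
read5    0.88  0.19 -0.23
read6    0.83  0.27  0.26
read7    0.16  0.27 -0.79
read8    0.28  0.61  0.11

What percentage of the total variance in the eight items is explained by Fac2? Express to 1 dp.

21.1%

SS loadings for Fac2 = 0.13² + 0.48² + 0.74² + 0.58² + 0.19² + 0.27² + 0.27² + 0.61² = 1.6853
With 8 standardized items, total variance = 8. Proportion = 1.6853/8 = 0.2107 → 21.07%.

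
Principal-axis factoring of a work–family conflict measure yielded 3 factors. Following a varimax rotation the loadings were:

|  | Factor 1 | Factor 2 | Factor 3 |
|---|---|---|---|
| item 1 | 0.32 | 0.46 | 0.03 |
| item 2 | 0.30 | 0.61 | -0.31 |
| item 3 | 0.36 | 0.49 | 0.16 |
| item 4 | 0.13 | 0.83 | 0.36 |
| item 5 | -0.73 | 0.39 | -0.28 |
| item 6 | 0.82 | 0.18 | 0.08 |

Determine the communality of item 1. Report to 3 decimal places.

0.315

h² = 0.32² + 0.46² + 0.03² = 0.1024 + 0.2116 + 0.0009 = 0.3149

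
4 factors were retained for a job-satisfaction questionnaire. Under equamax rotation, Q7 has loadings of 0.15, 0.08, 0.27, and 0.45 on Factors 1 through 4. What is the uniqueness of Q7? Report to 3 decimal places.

0.696

h² = 0.15² + 0.08² + 0.27² + 0.45² = 0.0225 + 0.0064 + 0.0729 + 0.2025 = 0.3043
Uniqueness u² = 1 − h² = 1 − 0.3043 = 0.6957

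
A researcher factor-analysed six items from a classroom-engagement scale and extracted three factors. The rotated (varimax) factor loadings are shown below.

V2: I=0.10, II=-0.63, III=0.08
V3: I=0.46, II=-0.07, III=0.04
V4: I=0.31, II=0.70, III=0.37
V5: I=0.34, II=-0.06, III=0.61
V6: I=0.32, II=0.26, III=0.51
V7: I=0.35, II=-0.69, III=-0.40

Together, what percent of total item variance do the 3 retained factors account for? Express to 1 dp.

Communalities: 0.4133, 0.2181, 0.7230, 0.4913, 0.4301, 0.7586; Σh² = 3.0344.
Total variance with 6 standardized items is 6, so the solution explains 3.0344/6 = 0.5057 = 50.57%.

50.6%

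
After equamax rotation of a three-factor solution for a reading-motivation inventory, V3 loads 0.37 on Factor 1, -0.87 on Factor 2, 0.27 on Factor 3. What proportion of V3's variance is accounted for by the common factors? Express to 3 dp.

h² = 0.37² + (-0.87)² + 0.27² = 0.1369 + 0.7569 + 0.0729 = 0.9667

0.967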